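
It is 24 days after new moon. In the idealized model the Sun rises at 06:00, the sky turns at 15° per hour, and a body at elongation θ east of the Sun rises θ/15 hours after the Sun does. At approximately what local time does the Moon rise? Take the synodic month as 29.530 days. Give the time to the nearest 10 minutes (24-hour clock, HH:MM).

Elongation θ = 360° × 24/29.530 ≈ 292.6°.
The Moon trails the Sun by θ/15 = 292.6/15 ≈ 19.51 hours.
06:00 + 19.506 h ≈ 01:30 → 01:30 to the nearest ten minutes.

01:30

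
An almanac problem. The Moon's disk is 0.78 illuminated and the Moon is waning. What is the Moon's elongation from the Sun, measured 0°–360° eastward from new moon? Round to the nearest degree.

236°

Invert f = (1 − cos θ)/2 to get cos θ = 1 − 2(0.78) = -0.560, hence θ₀ = arccos -0.560 = 124.1°.
Waning ⇒ past full, so θ = 360° − 124.1° = 235.9°.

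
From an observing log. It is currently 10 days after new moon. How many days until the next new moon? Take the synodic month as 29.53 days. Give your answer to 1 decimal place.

19.5 days

One full lunation from the last new moon is 29.53 d; remaining = 29.53 − 10 = 19.530 d.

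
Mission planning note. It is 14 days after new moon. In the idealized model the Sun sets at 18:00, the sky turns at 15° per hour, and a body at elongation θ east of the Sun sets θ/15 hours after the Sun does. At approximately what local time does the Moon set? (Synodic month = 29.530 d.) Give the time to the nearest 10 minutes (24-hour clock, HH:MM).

05:20

Phase angle: θ = 360°·(14 d)/(29.530 d) = 170.7°.
At 15° of sky rotation per hour, 170.7° corresponds to a 11.38 h lag.
18:00 + 11.378 h ≈ 05:23 → 05:20 to the nearest ten minutes.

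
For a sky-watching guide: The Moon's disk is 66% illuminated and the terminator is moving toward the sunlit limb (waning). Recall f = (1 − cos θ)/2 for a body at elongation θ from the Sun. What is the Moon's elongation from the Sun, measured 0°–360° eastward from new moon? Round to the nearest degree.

From f = (1 − cos θ)/2: cos θ = 1 − 2×0.66 = -0.320; arccos → 108.7°.
Waning ⇒ past full, so θ = 360° − 108.7° = 251.3°.

251°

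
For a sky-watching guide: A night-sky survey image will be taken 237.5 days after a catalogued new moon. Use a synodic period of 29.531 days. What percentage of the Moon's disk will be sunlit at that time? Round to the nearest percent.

2%

Reduce mod P: 237.5 − 8×29.531 = 1.25 d into the current lunation.
Phase angle: θ = 360°·(1.25 d)/(29.531 d) = 15.3°.
cos 15.3° = 0.965, so f = (1 − 0.965)/2 = 0.018, so 2%.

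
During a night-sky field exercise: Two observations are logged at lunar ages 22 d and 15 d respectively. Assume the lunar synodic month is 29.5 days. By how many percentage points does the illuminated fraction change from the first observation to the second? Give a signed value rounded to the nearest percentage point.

θ₁ = 360° × 22/29.5 = 268.5°, f₁ = (1 − cos θ₁)/2 = 0.513.
θ₂ = 360° × 15/29.5 = 183.1°, f₂ = (1 − cos θ₂)/2 = 0.999.
Change = f₂ − f₁ = +0.486 → +49 percentage points.

+49 percentage points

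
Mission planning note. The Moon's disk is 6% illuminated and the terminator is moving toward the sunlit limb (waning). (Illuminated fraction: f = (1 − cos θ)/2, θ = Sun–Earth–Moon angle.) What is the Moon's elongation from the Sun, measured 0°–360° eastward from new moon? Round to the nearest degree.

cos θ = 1 − 2f = 0.880, giving a principal value of 28.4°.
Waning ⇒ past full, so θ = 360° − 28.4° = 331.6°.

332°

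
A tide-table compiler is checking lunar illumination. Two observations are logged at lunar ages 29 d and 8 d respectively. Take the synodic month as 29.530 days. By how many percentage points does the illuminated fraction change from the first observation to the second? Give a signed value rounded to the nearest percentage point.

First observation: θ = 360°·29/29.530 = 353.5°, so f = 0.003.
Second observation: θ = 97.5°, f = 0.566.
Δf = 0.566 − 0.003 = +0.562, i.e. +56 pp.

+56 percentage points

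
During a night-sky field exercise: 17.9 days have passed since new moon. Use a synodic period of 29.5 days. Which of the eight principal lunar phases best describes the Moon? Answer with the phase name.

waning gibbous

θ ≈ 360° × 17.9/29.5 = 218°, which falls in the waning gibbous sector.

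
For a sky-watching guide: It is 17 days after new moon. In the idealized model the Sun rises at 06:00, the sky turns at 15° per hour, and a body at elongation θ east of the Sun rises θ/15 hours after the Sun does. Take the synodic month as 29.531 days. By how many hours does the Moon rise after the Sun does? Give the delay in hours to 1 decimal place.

13.8 h

Elongation θ = 360° × 17/29.531 ≈ 207.2°.
At 15° of sky rotation per hour, 207.2° corresponds to a 13.82 h lag.
So the Moon rises 13.82 h after the Sun.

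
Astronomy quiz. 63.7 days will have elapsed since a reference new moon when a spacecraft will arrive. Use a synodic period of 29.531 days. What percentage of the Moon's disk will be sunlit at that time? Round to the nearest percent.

63.7/29.531 = 2.157 lunations, so 2 complete cycles and 4.64 d into the next.
Elongation θ = 360° × 4.64/29.531 ≈ 56.5°.
cos 56.5° = 0.551, so f = (1 − 0.551)/2 = 0.224, so 22%.

22%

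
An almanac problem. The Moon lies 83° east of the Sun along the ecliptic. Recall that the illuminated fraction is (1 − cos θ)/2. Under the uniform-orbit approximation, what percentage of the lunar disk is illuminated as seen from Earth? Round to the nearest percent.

cos 83° = 0.122, so f = (1 − 0.122)/2 = 0.439, i.e. 44%.

44%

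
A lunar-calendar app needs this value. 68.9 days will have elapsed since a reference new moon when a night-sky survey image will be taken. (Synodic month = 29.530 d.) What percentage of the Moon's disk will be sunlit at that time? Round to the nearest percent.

Reduce mod P: 68.9 − 2×29.530 = 9.84 d into the current lunation.
Phase angle: θ = 360°·(9.84 d)/(29.530 d) = 120.0°.
cos 120.0° = (-0.499), so f = (1 − (-0.499))/2 = 0.750, so 75%.

75%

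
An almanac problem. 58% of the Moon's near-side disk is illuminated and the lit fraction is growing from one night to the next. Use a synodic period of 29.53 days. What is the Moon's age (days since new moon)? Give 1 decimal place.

8.1 days

Invert f = (1 − cos θ)/2 to get cos θ = 1 − 2(0.58) = -0.160, hence θ₀ = arccos -0.160 = 99.2°.
Waxing ⇒ before full, so θ = 99.2°.
Age = 29.53 × 99.2°/360° ≈ 8.14 days.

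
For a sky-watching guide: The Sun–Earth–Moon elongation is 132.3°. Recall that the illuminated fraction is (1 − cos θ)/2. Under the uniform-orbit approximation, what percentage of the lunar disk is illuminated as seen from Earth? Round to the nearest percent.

f = (1 − cos 132.3°)/2 = (1 − (-0.673))/2 ≈ 0.837, i.e. 84%.

84%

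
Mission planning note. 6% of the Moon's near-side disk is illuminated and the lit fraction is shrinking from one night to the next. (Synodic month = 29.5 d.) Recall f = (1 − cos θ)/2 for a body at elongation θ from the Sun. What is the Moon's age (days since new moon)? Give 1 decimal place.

27.2 days

Invert f = (1 − cos θ)/2 to get cos θ = 1 − 2(0.06) = 0.880, hence θ₀ = arccos 0.880 = 28.4°.
A waning Moon lies in 180°–360°, so θ = 360° − 28.4° = 331.6°.
At 360°/29.5 d per day, 331.6° corresponds to 27.18 days.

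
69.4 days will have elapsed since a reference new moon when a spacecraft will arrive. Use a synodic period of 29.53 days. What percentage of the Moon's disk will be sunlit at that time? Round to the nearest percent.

79%

69.4 d spans 2 complete synodic months (2 × 29.53 = 59.06 d) plus 10.34 d.
The Moon has covered 10.34/29.53 of its cycle, so θ ≈ 360° × 10.34/29.53 = 126.1°.
cos 126.1° = (-0.589), so f = (1 − (-0.589))/2 = 0.794, so 79%.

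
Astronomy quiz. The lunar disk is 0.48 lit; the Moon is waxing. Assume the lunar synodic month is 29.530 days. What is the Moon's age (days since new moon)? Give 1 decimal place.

7.2 days

cos θ = 1 − 2f = 0.040, giving a principal value of 87.7°.
Before full moon the principal value applies: θ = 87.7°.
Age = 29.530 × 87.7°/360° ≈ 7.19 days.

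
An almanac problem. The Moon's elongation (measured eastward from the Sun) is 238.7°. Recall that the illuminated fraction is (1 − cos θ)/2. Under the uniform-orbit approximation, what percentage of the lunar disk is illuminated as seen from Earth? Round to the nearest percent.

Half-versine of 238.7°: (1 − (-0.520))/2 = 0.760, i.e. 76%.

76%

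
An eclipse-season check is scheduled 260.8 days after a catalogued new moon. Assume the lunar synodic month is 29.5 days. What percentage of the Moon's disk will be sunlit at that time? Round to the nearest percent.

260.8/29.5 = 8.841 lunations, so 8 complete cycles and 24.80 d into the next.
Elongation θ = 360° × 24.80/29.5 ≈ 302.6°.
cos 302.6° = 0.539, so f = (1 − 0.539)/2 = 0.230, so 23%.

23%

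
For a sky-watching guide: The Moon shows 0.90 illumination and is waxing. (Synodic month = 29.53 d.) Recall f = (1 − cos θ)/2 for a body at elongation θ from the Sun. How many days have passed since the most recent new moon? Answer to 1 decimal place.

From f = (1 − cos θ)/2: cos θ = 1 − 2×0.90 = -0.800; arccos → 143.1°.
The Moon is waxing (0°–180°), so θ = 143.1° directly.
Age = 29.53 × 143.1°/360° ≈ 11.74 days.

11.7 days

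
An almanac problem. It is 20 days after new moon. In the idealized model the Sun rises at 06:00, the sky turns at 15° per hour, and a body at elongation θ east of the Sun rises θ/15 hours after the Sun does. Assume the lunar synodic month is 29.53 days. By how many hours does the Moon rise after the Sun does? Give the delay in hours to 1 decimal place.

16.3 h

The Moon has covered 20/29.53 of its cycle, so θ ≈ 360° × 20/29.53 = 243.8°.
The Moon trails the Sun by θ/15 = 243.8/15 ≈ 16.25 hours.
So the Moon rises 16.25 h after the Sun.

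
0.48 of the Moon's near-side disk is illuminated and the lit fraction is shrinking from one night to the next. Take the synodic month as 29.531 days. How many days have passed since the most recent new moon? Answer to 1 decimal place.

22.3 days

Invert f = (1 − cos θ)/2 to get cos θ = 1 − 2(0.48) = 0.040, hence θ₀ = arccos 0.040 = 87.7°.
Waning ⇒ past full, so θ = 360° − 87.7° = 272.3°.
Age = 29.531 × 272.3°/360° ≈ 22.34 days.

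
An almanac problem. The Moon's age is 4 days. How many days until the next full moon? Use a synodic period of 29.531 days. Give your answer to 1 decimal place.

Full moon is 0.5 of the way through the cycle: age 0.5 × 29.531 = 14.765 d.
That is 14.765 − 4 = 10.765 days ahead.

10.8 days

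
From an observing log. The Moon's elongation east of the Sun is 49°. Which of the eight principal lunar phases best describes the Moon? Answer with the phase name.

waxing crescent

The waxing crescent sector spans roughly 22°–68°; 49° falls inside it.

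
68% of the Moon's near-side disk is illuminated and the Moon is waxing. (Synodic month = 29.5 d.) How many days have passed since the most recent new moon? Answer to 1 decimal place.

9.1 days

From f = (1 − cos θ)/2: cos θ = 1 − 2×0.68 = -0.360; arccos → 111.1°.
The Moon is waxing (0°–180°), so θ = 111.1° directly.
At 360°/29.5 d per day, 111.1° corresponds to 9.10 days.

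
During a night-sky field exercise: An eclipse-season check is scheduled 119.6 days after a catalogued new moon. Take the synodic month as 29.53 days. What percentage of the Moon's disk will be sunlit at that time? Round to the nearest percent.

Reduce mod P: 119.6 − 4×29.53 = 1.48 d into the current lunation.
Elongation θ = 360° × 1.48/29.53 ≈ 18.0°.
cos 18.0° = 0.951, so f = (1 − 0.951)/2 = 0.025, so 2%.

2%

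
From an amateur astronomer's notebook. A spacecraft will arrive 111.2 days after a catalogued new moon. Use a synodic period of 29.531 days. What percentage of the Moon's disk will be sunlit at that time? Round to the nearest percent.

45%

Reduce mod P: 111.2 − 3×29.531 = 22.61 d into the current lunation.
Elongation θ = 360° × 22.61/29.531 ≈ 275.6°.
cos 275.6° = 0.097, so f = (1 − 0.097)/2 = 0.451, so 45%.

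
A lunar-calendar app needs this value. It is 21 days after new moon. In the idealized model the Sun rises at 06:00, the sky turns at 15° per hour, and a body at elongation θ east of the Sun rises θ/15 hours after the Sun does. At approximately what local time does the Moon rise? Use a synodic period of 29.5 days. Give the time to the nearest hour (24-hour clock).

23:00

Elongation θ = 360° × 21/29.5 ≈ 256.3°.
The Moon trails the Sun by θ/15 = 256.3/15 ≈ 17.08 hours.
06:00 + 17.08 h ≈ 23:05 → 23:00 to the nearest hour.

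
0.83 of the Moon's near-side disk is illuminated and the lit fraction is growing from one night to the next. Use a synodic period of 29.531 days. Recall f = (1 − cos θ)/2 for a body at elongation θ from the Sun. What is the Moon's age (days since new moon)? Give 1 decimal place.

Invert f = (1 − cos θ)/2 to get cos θ = 1 − 2(0.83) = -0.660, hence θ₀ = arccos -0.660 = 131.3°.
The Moon is waxing (0°–180°), so θ = 131.3° directly.
At 360°/29.531 d per day, 131.3° corresponds to 10.77 days.

10.8 days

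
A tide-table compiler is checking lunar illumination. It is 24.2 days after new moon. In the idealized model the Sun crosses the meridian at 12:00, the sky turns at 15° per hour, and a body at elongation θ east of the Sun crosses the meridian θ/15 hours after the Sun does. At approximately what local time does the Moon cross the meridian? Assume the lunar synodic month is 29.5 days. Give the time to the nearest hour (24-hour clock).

08:00

The Moon has covered 24.2/29.5 of its cycle, so θ ≈ 360° × 24.2/29.5 = 295.3°.
Delay after the Sun = 295.3° / (15°/h) ≈ 19.69 h.
12:00 + 19.69 h ≈ 07:41 → 08:00 to the nearest hour.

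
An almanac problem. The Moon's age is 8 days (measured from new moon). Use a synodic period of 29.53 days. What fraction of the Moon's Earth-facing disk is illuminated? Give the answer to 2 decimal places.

0.57

The Moon has covered 8/29.53 of its cycle, so θ ≈ 360° × 8/29.53 = 97.5°.
cos 97.5° = (-0.131), so f = (1 − (-0.131))/2 = 0.566.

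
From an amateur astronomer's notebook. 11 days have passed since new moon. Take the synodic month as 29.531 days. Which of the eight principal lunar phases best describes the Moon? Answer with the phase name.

waxing gibbous

At 11/29.531 of the cycle, θ ≈ 134° — the waxing gibbous range.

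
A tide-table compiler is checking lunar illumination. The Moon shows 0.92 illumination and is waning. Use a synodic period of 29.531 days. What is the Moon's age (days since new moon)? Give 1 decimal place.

From f = (1 − cos θ)/2: cos θ = 1 − 2×0.92 = -0.840; arccos → 147.1°.
A waning Moon lies in 180°–360°, so θ = 360° − 147.1° = 212.9°.
At 360°/29.531 d per day, 212.9° corresponds to 17.46 days.

17.5 days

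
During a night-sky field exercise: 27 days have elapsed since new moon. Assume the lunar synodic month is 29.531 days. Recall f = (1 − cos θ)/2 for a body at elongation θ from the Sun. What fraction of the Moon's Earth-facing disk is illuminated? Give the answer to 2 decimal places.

0.07

The Moon has covered 27/29.531 of its cycle, so θ ≈ 360° × 27/29.531 = 329.1°.
Illuminated fraction = (1 − cos 329.1°)/2 = (1 − 0.858)/2 ≈ 0.071.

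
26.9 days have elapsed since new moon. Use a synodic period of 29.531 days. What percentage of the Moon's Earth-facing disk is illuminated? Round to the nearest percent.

8%

The Moon has covered 26.9/29.531 of its cycle, so θ ≈ 360° × 26.9/29.531 = 327.9°.
With cos θ = 0.847, the lit fraction is (1 − 0.847)/2 ≈ 0.076, so 8%.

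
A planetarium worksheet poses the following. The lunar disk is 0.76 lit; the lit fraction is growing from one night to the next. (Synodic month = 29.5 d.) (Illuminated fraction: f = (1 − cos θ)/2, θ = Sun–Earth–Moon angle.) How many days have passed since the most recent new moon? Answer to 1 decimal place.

9.9 days

cos θ = 1 − 2f = -0.520, giving a principal value of 121.3°.
Waxing ⇒ before full, so θ = 121.3°.
That fraction of the synodic month is 121.3/360 × 29.5 d ≈ 9.94 d.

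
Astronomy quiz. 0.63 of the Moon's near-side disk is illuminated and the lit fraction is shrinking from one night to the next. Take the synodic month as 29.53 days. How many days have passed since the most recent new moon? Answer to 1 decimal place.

20.9 days

From f = (1 − cos θ)/2: cos θ = 1 − 2×0.63 = -0.260; arccos → 105.1°.
A waning Moon lies in 180°–360°, so θ = 360° − 105.1° = 254.9°.
Age = 29.53 × 254.9°/360° ≈ 20.91 days.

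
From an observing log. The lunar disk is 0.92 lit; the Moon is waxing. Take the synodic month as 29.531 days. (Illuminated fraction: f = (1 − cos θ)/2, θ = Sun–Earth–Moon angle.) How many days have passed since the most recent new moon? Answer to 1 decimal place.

cos θ = 1 − 2f = -0.840, giving a principal value of 147.1°.
The Moon is waxing (0°–180°), so θ = 147.1° directly.
That fraction of the synodic month is 147.1/360 × 29.531 d ≈ 12.07 d.

12.1 days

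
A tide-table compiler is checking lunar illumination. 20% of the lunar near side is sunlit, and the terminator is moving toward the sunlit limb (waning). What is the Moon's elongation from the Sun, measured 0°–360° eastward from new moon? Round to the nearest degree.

307°

cos θ = 1 − 2f = 0.600, giving a principal value of 53.1°.
Waning ⇒ past full, so θ = 360° − 53.1° = 306.9°.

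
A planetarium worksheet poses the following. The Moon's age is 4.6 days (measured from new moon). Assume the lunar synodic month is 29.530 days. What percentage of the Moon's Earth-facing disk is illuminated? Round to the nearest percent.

22%

The Moon has covered 4.6/29.530 of its cycle, so θ ≈ 360° × 4.6/29.530 = 56.1°.
cos 56.1° = 0.558, so f = (1 − 0.558)/2 = 0.221, so 22%.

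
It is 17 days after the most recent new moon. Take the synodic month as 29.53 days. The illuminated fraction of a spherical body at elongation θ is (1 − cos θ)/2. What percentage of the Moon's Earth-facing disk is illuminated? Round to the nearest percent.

Elongation θ = 360° × 17/29.53 ≈ 207.2°.
With cos θ = (-0.889), the lit fraction is (1 − (-0.889))/2 ≈ 0.945, so 94%.

94%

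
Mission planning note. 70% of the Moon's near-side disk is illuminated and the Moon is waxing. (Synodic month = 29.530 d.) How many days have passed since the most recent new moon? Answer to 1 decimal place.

Invert f = (1 − cos θ)/2 to get cos θ = 1 − 2(0.70) = -0.400, hence θ₀ = arccos -0.400 = 113.6°.
Before full moon the principal value applies: θ = 113.6°.
That fraction of the synodic month is 113.6/360 × 29.530 d ≈ 9.32 d.

9.3 days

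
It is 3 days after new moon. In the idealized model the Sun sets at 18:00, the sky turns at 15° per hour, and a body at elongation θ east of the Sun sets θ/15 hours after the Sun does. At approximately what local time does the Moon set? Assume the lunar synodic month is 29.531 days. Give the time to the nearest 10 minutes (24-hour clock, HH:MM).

Elongation θ = 360° × 3/29.531 ≈ 36.6°.
At 15° of sky rotation per hour, 36.6° corresponds to a 2.44 h lag.
18:00 + 2.438 h ≈ 20:26 → 20:30 to the nearest ten minutes.

20:30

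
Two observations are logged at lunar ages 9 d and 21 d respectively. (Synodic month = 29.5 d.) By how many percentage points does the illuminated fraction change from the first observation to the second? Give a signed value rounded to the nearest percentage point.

-5 percentage points

First observation: θ = 360°·9/29.5 = 109.8°, so f = 0.670.
Second observation: θ = 256.3°, f = 0.619.
Δf = 0.619 − 0.670 = -0.051, i.e. -5 pp.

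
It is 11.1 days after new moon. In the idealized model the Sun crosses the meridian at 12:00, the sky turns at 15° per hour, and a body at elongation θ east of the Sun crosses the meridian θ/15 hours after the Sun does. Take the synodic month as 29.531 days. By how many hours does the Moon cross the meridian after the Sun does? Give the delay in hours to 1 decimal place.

The Moon has covered 11.1/29.531 of its cycle, so θ ≈ 360° × 11.1/29.531 = 135.3°.
Delay after the Sun = 135.3° / (15°/h) ≈ 9.02 h.
So the Moon crosses the meridian 9.02 h after the Sun.

9.0 h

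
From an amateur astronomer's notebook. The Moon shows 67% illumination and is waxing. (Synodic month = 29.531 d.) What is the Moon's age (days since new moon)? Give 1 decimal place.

cos θ = 1 − 2f = -0.340, giving a principal value of 109.9°.
Before full moon the principal value applies: θ = 109.9°.
At 360°/29.531 d per day, 109.9° corresponds to 9.01 days.

9.0 days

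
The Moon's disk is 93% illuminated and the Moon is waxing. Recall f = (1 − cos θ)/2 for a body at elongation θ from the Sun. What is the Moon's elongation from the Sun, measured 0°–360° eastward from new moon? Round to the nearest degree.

149°

Invert f = (1 − cos θ)/2 to get cos θ = 1 − 2(0.93) = -0.860, hence θ₀ = arccos -0.860 = 149.3°.
The Moon is waxing (0°–180°), so θ = 149.3° directly.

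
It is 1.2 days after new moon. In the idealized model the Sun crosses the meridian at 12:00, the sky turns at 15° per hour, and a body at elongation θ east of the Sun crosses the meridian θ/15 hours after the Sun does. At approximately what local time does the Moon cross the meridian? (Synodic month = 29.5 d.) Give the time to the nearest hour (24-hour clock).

13:00

The Moon has covered 1.2/29.5 of its cycle, so θ ≈ 360° × 1.2/29.5 = 14.6°.
At 15° of sky rotation per hour, 14.6° corresponds to a 0.98 h lag.
12:00 + 0.98 h ≈ 12:59 → 13:00 to the nearest hour.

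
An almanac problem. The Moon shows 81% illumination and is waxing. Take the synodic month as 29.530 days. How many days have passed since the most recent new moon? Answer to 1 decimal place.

From f = (1 − cos θ)/2: cos θ = 1 − 2×0.81 = -0.620; arccos → 128.3°.
The Moon is waxing (0°–180°), so θ = 128.3° directly.
At 360°/29.530 d per day, 128.3° corresponds to 10.53 days.

10.5 days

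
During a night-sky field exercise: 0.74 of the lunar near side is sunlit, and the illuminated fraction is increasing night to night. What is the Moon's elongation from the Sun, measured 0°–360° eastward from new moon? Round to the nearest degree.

From f = (1 − cos θ)/2: cos θ = 1 − 2×0.74 = -0.480; arccos → 118.7°.
The Moon is waxing (0°–180°), so θ = 118.7° directly.

119°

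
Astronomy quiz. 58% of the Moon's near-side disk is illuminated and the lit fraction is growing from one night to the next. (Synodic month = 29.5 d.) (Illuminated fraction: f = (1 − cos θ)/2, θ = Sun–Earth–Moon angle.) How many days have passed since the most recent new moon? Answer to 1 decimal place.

8.1 days

Invert f = (1 − cos θ)/2 to get cos θ = 1 − 2(0.58) = -0.160, hence θ₀ = arccos -0.160 = 99.2°.
The Moon is waxing (0°–180°), so θ = 99.2° directly.
Age = 29.5 × 99.2°/360° ≈ 8.13 days.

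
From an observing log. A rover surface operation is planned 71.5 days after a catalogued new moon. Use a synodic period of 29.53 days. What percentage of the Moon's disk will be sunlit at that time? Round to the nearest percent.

Reduce mod P: 71.5 − 2×29.53 = 12.44 d into the current lunation.
Phase angle: θ = 360°·(12.44 d)/(29.53 d) = 151.7°.
With cos θ = (-0.880), the lit fraction is (1 − (-0.880))/2 ≈ 0.940, so 94%.

94%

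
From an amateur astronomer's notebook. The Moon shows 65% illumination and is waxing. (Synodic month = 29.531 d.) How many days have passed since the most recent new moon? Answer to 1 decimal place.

Invert f = (1 − cos θ)/2 to get cos θ = 1 − 2(0.65) = -0.300, hence θ₀ = arccos -0.300 = 107.5°.
Before full moon the principal value applies: θ = 107.5°.
Age = 29.531 × 107.5°/360° ≈ 8.81 days.

8.8 days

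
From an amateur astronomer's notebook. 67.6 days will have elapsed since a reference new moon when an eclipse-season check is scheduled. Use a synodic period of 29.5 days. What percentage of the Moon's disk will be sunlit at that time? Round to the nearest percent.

67.6/29.5 = 2.292 lunations, so 2 complete cycles and 8.60 d into the next.
Elongation θ = 360° × 8.60/29.5 ≈ 104.9°.
cos 104.9° = (-0.258), so f = (1 − (-0.258))/2 = 0.629, so 63%.

63%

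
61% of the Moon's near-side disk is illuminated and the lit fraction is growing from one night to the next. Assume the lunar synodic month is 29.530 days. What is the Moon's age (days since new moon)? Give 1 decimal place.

8.4 days

Invert f = (1 − cos θ)/2 to get cos θ = 1 − 2(0.61) = -0.220, hence θ₀ = arccos -0.220 = 102.7°.
The Moon is waxing (0°–180°), so θ = 102.7° directly.
At 360°/29.530 d per day, 102.7° corresponds to 8.42 days.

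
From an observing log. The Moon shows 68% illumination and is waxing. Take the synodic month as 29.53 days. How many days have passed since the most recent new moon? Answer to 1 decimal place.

9.1 days

Invert f = (1 − cos θ)/2 to get cos θ = 1 − 2(0.68) = -0.360, hence θ₀ = arccos -0.360 = 111.1°.
Waxing ⇒ before full, so θ = 111.1°.
Age = 29.53 × 111.1°/360° ≈ 9.11 days.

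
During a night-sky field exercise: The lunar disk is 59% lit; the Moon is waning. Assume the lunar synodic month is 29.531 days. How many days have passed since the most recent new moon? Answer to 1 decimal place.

cos θ = 1 − 2f = -0.180, giving a principal value of 100.4°.
Waning ⇒ past full, so θ = 360° − 100.4° = 259.6°.
Age = 29.531 × 259.6°/360° ≈ 21.30 days.

21.3 days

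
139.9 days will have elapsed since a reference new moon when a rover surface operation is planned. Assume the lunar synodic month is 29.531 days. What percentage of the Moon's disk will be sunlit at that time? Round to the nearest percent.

54%

139.9/29.531 = 4.737 lunations, so 4 complete cycles and 21.78 d into the next.
Phase angle: θ = 360°·(21.78 d)/(29.531 d) = 265.5°.
Illuminated fraction = (1 − cos 265.5°)/2 = (1 − (-0.079))/2 ≈ 0.540, so 54%.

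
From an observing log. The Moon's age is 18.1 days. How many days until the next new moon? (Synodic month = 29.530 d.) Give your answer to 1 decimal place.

11.4 days

One full lunation from the last new moon is 29.530 d; remaining = 29.530 − 18.1 = 11.430 d.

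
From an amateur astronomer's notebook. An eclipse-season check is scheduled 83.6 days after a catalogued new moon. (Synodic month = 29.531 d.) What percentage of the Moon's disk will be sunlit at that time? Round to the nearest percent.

26%

83.6/29.531 = 2.831 lunations, so 2 complete cycles and 24.54 d into the next.
The Moon has covered 24.54/29.531 of its cycle, so θ ≈ 360° × 24.54/29.531 = 299.1°.
With cos θ = 0.487, the lit fraction is (1 − 0.487)/2 ≈ 0.257, so 26%.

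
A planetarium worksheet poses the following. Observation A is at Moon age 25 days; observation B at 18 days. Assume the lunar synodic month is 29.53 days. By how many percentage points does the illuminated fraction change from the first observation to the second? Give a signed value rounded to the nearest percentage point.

First observation: θ = 360°·25/29.53 = 304.8°, so f = 0.215.
Second observation: θ = 219.4°, f = 0.886.
Δf = 0.886 − 0.215 = +0.671, i.e. +67 pp.

+67 pp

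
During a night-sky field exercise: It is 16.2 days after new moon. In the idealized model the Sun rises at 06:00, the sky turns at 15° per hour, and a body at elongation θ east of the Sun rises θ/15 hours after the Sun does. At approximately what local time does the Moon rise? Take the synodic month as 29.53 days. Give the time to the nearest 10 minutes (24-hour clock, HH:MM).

19:10

Phase angle: θ = 360°·(16.2 d)/(29.53 d) = 197.5°.
At 15° of sky rotation per hour, 197.5° corresponds to a 13.17 h lag.
06:00 + 13.166 h ≈ 19:10 → 19:10 to the nearest ten minutes.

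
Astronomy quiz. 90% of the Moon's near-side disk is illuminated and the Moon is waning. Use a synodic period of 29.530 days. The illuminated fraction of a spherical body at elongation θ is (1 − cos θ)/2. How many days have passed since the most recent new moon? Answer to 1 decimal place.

17.8 days

From f = (1 − cos θ)/2: cos θ = 1 − 2×0.90 = -0.800; arccos → 143.1°.
A waning Moon lies in 180°–360°, so θ = 360° − 143.1° = 216.9°.
At 360°/29.530 d per day, 216.9° corresponds to 17.79 days.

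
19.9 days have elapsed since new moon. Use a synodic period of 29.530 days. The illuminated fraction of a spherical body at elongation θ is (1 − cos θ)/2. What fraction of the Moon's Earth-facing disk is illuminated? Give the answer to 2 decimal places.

Phase angle: θ = 360°·(19.9 d)/(29.530 d) = 242.6°.
Illuminated fraction = (1 − cos 242.6°)/2 = (1 − (-0.460))/2 ≈ 0.730.

0.73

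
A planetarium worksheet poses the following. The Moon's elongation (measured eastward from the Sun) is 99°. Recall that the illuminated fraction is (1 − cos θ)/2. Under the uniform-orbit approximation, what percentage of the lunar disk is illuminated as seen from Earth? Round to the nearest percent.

Half-versine of 99°: (1 − (-0.156))/2 = 0.578, i.e. 58%.

58%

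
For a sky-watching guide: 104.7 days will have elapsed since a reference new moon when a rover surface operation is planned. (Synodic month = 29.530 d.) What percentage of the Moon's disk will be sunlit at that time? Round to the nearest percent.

98%

104.7 d spans 3 complete synodic months (3 × 29.530 = 88.59 d) plus 16.11 d.
The Moon has covered 16.11/29.530 of its cycle, so θ ≈ 360° × 16.11/29.530 = 196.4°.
With cos θ = (-0.959), the lit fraction is (1 − (-0.959))/2 ≈ 0.980, so 98%.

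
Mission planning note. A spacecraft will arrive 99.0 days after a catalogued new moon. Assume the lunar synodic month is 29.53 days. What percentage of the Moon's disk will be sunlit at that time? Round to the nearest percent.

80%

99.0 d spans 3 complete synodic months (3 × 29.53 = 88.59 d) plus 10.41 d.
Phase angle: θ = 360°·(10.41 d)/(29.53 d) = 126.9°.
cos 126.9° = (-0.601), so f = (1 − (-0.601))/2 = 0.800, so 80%.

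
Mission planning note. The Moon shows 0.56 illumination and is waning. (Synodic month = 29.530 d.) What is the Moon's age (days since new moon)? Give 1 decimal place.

21.6 days

cos θ = 1 − 2f = -0.120, giving a principal value of 96.9°.
Waning ⇒ past full, so θ = 360° − 96.9° = 263.1°.
That fraction of the synodic month is 263.1/360 × 29.530 d ≈ 21.58 d.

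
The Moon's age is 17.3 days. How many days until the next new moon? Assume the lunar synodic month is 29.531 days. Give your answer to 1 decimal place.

12.2 days

The next new moon completes the synodic month: 29.531 − 17.3 = 12.231 days.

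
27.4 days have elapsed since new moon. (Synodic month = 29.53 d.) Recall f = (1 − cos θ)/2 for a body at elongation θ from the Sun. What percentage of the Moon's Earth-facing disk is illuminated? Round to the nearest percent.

5%

Phase angle: θ = 360°·(27.4 d)/(29.53 d) = 334.0°.
cos 334.0° = 0.899, so f = (1 − 0.899)/2 = 0.050, so 5%.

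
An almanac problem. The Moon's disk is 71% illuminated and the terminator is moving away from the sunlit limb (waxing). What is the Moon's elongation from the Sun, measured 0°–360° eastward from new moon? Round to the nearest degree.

From f = (1 − cos θ)/2: cos θ = 1 − 2×0.71 = -0.420; arccos → 114.8°.
Waxing ⇒ before full, so θ = 114.8°.

115°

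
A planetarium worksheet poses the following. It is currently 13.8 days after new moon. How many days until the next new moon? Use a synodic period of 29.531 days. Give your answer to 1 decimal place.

15.7 days

The next new moon completes the synodic month: 29.531 − 13.8 = 15.731 days.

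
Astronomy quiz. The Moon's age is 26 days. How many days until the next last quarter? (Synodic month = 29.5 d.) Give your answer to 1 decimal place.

Last quarter is 0.75 of the way through the cycle: age 0.75 × 29.5 = 22.125 d.
This lunation's last quarter (22.125 d) has passed, so add one period: 51.625 − 26 = 25.625 days.

25.6 days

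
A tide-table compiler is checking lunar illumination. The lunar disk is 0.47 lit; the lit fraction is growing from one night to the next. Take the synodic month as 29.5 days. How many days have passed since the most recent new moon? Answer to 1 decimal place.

From f = (1 − cos θ)/2: cos θ = 1 − 2×0.47 = 0.060; arccos → 86.6°.
Waxing ⇒ before full, so θ = 86.6°.
Age = 29.5 × 86.6°/360° ≈ 7.09 days.

7.1 days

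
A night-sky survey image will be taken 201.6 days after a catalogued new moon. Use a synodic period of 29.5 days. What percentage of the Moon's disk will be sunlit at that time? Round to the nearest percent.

201.6/29.5 = 6.834 lunations, so 6 complete cycles and 24.60 d into the next.
Phase angle: θ = 360°·(24.60 d)/(29.5 d) = 300.2°.
Illuminated fraction = (1 − cos 300.2°)/2 = (1 − 0.503)/2 ≈ 0.248, so 25%.

25%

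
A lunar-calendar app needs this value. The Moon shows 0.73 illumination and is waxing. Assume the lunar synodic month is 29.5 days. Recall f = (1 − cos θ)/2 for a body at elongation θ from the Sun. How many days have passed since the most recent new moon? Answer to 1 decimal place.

9.6 days

cos θ = 1 − 2f = -0.460, giving a principal value of 117.4°.
Before full moon the principal value applies: θ = 117.4°.
Age = 29.5 × 117.4°/360° ≈ 9.62 days.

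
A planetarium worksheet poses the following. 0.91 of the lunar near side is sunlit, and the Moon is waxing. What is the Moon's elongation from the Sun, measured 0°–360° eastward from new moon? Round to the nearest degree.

From f = (1 − cos θ)/2: cos θ = 1 − 2×0.91 = -0.820; arccos → 145.1°.
Before full moon the principal value applies: θ = 145.1°.

145°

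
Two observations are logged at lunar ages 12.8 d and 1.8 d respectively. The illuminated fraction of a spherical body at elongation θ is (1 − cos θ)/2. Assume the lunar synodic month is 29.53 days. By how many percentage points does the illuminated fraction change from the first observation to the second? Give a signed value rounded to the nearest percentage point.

First observation: θ = 360°·12.8/29.53 = 156.0°, so f = 0.957.
Second observation: θ = 21.9°, f = 0.036.
Δf = 0.036 − 0.957 = -0.921, i.e. -92 pp.

-92 percentage points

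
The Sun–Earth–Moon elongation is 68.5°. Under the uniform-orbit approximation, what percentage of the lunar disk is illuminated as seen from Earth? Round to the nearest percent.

Half-versine of 68.5°: (1 − 0.367)/2 = 0.317, i.e. 32%.

32%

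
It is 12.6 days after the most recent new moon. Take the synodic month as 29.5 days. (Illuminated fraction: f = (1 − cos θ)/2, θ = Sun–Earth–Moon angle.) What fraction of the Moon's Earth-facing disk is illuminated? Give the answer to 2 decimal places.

The Moon has covered 12.6/29.5 of its cycle, so θ ≈ 360° × 12.6/29.5 = 153.8°.
With cos θ = (-0.897), the lit fraction is (1 − (-0.897))/2 ≈ 0.948.

0.95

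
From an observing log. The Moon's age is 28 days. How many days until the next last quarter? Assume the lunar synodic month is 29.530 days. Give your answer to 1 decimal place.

23.7 days

Last quarter is 0.75 of the way through the cycle: age 0.75 × 29.530 = 22.148 d.
Already past this cycle's last quarter; the next is at 22.148 + 29.530 = 51.678 d, so 51.678 − 28 = 23.678 days.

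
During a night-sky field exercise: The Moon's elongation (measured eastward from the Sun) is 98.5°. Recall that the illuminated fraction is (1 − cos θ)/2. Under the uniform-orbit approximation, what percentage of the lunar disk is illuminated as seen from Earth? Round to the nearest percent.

Half-versine of 98.5°: (1 − (-0.148))/2 = 0.574, i.e. 57%.

57%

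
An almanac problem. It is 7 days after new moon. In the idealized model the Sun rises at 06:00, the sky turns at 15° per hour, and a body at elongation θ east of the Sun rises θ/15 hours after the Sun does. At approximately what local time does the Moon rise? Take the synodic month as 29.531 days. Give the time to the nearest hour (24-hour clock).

Elongation θ = 360° × 7/29.531 ≈ 85.3°.
At 15° of sky rotation per hour, 85.3° corresponds to a 5.69 h lag.
06:00 + 5.69 h ≈ 11:41 → 12:00 to the nearest hour.

12:00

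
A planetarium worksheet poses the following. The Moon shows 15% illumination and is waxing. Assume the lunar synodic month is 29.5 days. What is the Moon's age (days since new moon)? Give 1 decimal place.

3.7 days

Invert f = (1 − cos θ)/2 to get cos θ = 1 − 2(0.15) = 0.700, hence θ₀ = arccos 0.700 = 45.6°.
The Moon is waxing (0°–180°), so θ = 45.6° directly.
Age = 29.5 × 45.6°/360° ≈ 3.73 days.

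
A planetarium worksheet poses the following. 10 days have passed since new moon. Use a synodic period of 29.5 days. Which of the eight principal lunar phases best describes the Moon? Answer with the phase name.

θ ≈ 360° × 10/29.5 = 122°, which falls in the waxing gibbous sector.

waxing gibbous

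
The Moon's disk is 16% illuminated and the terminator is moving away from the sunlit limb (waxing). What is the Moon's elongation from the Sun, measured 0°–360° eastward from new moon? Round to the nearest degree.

47°

cos θ = 1 − 2f = 0.680, giving a principal value of 47.2°.
Before full moon the principal value applies: θ = 47.2°.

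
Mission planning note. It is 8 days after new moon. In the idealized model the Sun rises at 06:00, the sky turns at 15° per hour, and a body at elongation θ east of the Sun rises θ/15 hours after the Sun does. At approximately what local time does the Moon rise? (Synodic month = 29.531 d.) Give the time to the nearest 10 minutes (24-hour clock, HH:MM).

12:30

The Moon has covered 8/29.531 of its cycle, so θ ≈ 360° × 8/29.531 = 97.5°.
At 15° of sky rotation per hour, 97.5° corresponds to a 6.50 h lag.
06:00 + 6.502 h ≈ 12:30 → 12:30 to the nearest ten minutes.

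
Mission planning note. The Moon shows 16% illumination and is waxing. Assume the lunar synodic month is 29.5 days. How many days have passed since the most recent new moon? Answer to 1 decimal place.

3.9 days

Invert f = (1 − cos θ)/2 to get cos θ = 1 − 2(0.16) = 0.680, hence θ₀ = arccos 0.680 = 47.2°.
Waxing ⇒ before full, so θ = 47.2°.
That fraction of the synodic month is 47.2/360 × 29.5 d ≈ 3.86 d.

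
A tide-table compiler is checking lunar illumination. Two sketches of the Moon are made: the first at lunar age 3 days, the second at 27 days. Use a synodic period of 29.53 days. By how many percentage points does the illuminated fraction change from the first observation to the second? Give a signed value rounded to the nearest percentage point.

θ₁ = 360° × 3/29.53 = 36.6°, f₁ = (1 − cos θ₁)/2 = 0.098.
θ₂ = 360° × 27/29.53 = 329.2°, f₂ = (1 − cos θ₂)/2 = 0.071.
Change = f₂ − f₁ = -0.028 → -3 percentage points.

-3 percentage points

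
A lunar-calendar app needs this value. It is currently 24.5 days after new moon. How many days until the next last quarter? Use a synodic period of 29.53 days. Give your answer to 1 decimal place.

27.2 days

Last quarter is 0.75 of the way through the cycle: age 0.75 × 29.53 = 22.148 d.
This lunation's last quarter (22.148 d) has passed, so add one period: 51.678 − 24.5 = 27.178 days.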